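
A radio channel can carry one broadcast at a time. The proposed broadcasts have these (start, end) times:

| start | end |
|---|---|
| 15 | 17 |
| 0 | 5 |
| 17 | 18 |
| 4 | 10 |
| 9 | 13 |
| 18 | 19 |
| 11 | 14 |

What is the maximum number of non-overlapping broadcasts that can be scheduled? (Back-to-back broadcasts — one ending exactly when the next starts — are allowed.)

Sorted by end: (0,5)  (4,10)  (9,13)  (11,14)  (15,17)  (17,18)  (18,19)
take (0,5); skip (4,10); take (9,13); take (15,17); take (17,18); take (18,19).
Selected 5 broadcasts.

5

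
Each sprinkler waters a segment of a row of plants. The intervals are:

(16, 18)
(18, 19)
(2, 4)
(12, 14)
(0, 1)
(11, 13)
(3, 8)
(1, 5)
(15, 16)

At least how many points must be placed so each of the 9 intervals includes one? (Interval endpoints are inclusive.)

Sorted: [0,1] [2,4] [1,5] [3,8] [11,13] [12,14] [15,16] [16,18] [18,19]
{[0,1]} hit by 1; {[2,4],[1,5],[3,8]} hit by 4; {[11,13],[12,14]} hit by 13; {[15,16],[16,18]} hit by 16; {[18,19]} hit by 19.
Points: 1, 4, 13, 16, 19 (5 total).

5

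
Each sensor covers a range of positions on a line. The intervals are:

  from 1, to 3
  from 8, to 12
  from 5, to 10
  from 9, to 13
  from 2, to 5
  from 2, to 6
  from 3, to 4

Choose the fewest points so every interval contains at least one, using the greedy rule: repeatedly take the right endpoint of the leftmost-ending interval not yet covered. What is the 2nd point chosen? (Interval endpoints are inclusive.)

Process intervals by earliest right end; each time one isn't hit yet, stab at its right endpoint.
Sorted: [1,3] [3,4] [2,5] [2,6] [5,10] [8,12] [9,13]
{[1,3],[3,4],[2,5],[2,6]} hit by 3; {[5,10],[8,12],[9,13]} hit by 10.
Points: 3, 10 (2 total).

10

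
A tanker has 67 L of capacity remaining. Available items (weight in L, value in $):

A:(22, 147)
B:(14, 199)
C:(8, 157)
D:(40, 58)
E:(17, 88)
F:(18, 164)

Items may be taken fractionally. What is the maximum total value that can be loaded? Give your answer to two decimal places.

692.88

Greedy by value/weight ratio, highest first.
Order: C (157/8=19.62) > B (199/14=14.21) > F (164/18=9.11) > A (147/22=6.68) > E (88/17=5.18) > D (58/40=1.45)
Fill: take C (8 @ 157) → take B (14 @ 199) → take F (18 @ 164) → take A (22 @ 147) → take 5/17 of E → 25.88; 67/67 used.
Total value = 692.88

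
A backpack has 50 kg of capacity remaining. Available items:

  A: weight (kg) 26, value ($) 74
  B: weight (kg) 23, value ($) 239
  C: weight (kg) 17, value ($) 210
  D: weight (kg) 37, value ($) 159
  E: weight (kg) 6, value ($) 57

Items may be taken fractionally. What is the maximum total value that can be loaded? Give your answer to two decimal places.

Ratios (sorted): C 12.35, B 10.39, E 9.50, D 4.30, A 2.85
take C (17 @ 210); take B (23 @ 239); take E (6 @ 57); take 4/37 of D → 17.19. Capacity used 50/50.
Total value = 523.19

523.19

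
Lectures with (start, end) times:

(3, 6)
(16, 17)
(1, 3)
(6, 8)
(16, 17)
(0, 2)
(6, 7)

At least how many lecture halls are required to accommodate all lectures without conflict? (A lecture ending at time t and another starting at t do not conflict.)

2

The answer is the maximum number of intervals overlapping at any instant.
starts: [0, 1, 3, 6, 6, 16, 16]
ends:   [2, 3, 6, 7, 8, 17, 17]
s0→1 s1→2  — peak 2.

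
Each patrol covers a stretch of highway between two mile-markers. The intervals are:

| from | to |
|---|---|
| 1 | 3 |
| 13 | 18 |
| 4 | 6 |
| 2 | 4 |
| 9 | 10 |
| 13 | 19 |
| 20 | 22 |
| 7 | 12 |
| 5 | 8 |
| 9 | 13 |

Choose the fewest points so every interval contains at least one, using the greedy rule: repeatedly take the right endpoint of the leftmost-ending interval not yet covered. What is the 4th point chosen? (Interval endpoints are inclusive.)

Sorted: [1,3] [2,4] [4,6] [5,8] [9,10] [7,12] [9,13] [13,18] [13,19] [20,22]
{[1,3],[2,4]} hit by 3; {[4,6],[5,8]} hit by 6; {[9,10],[7,12],[9,13]} hit by 10; {[13,18],[13,19]} hit by 18; {[20,22]} hit by 22.
Points: 3, 6, 10, 18, 22 (5 total).

18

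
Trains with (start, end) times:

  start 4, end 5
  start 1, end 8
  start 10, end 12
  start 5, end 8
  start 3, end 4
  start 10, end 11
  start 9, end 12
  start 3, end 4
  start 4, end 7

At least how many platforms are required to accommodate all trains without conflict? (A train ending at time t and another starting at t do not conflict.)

3

The answer is the maximum number of intervals overlapping at any instant.
Events (time:±→running): 1:+→1 3:+→2 3:+→3 … peak 3.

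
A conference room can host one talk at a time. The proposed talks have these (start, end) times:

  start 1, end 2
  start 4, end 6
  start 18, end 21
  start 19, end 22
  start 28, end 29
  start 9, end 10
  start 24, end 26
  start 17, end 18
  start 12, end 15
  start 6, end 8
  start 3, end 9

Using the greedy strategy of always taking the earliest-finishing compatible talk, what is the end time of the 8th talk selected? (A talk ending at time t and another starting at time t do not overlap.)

26

Greedy by earliest finish: after sorting by end time, pick each interval compatible with the last pick.
Sorted by end: (1,2)  (4,6)  (6,8)  (3,9)  (9,10)  (12,15)  (17,18)  (18,21)  (19,22)  (24,26)  (28,29)
take (1,2); take (4,6); take (6,8); skip (3,9); take (9,10); take (12,15); take (17,18); take (18,21); skip (19,22); take (24,26); take (28,29).
Selected: (1,2) (4,6) (6,8) (9,10) (12,15) (17,18) (18,21) (24,26) (28,29)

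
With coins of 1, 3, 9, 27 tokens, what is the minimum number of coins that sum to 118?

6

Use the largest denomination that fits, subtract, and repeat.
118 − 4×27→10 − 1×9→1 − 1×1→0
Total coins = 4 + 1 + 1 = 6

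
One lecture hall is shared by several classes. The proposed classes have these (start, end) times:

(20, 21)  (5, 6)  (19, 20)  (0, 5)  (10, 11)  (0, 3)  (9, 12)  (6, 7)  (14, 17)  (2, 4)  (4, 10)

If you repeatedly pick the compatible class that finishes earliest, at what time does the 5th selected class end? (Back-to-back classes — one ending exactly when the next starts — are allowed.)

17

Greedy by earliest finish: after sorting by end time, pick each interval compatible with the last pick.
Sorted by end: (0,3)  (2,4)  (0,5)  (5,6)  (6,7)  (4,10)  (10,11)  (9,12)  (14,17)  (19,20)  (20,21)
take (0,3); take (5,6); take (6,7); skip (4,10); take (10,11); take (14,17); take (19,20); take (20,21).
Selected: (0,3) (5,6) (6,7) (10,11) (14,17) (19,20) (20,21)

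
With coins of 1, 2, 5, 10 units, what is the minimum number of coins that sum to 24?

4

24 − 2×10→4 − 2×2→0
Total coins = 2 + 2 = 4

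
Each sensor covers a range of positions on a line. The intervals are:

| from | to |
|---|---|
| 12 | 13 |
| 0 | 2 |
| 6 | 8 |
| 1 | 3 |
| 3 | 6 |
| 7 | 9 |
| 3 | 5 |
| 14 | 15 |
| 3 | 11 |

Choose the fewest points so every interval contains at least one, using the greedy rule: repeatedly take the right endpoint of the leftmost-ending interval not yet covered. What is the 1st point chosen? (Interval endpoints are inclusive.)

Sort by right endpoint; whenever an interval is uncovered, place a point at its right end.
By right end: [0,2]  [1,3]  [3,5]  [3,6]  [6,8]  [7,9]  [3,11]  [12,13]  [14,15]
[0,2] uncovered → point at 2; [3,5] uncovered → point at 5; [6,8] uncovered → point at 8; [12,13] uncovered → point at 13; [14,15] uncovered → point at 15.
Points: 2, 5, 8, 13, 15 (5 total).

2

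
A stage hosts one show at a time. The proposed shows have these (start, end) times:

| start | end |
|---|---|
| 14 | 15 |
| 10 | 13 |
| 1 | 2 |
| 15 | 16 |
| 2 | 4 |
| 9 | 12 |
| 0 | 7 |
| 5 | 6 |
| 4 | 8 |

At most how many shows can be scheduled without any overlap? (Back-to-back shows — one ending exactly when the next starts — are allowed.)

6

Sorted by end: (1,2)  (2,4)  (5,6)  (0,7)  (4,8)  (9,12)  (10,13)  (14,15)  (15,16)
take (1,2); take (2,4); take (5,6); take (9,12); take (14,15); take (15,16).
Selected 6 shows.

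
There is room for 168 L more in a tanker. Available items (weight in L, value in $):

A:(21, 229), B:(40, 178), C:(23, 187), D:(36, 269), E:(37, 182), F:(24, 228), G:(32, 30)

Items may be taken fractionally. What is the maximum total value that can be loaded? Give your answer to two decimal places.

1215.15

Sort by value per unit weight and fill in that order.
Order: A (229/21=10.90) > F (228/24=9.50) > C (187/23=8.13) > D (269/36=7.47) > E (182/37=4.92) > B (178/40=4.45) > G (30/32=0.94)
Fill: take A (21 @ 229) → take F (24 @ 228) → take C (23 @ 187) → take D (36 @ 269) → take E (37 @ 182) → take 27/40 of B → 120.15; 168/168 used.
Total value = 1215.15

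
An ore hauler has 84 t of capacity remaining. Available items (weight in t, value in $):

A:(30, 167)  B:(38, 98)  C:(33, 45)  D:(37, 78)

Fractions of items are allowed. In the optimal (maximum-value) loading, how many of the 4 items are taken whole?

Greedy by value/weight ratio, highest first.
Order: A (167/30=5.57) > B (98/38=2.58) > D (78/37=2.11) > C (45/33=1.36)
Fill: take A (30 @ 167) → take B (38 @ 98) → take 16/37 of D → 33.73; 84/84 used.
2 item(s) taken whole; one partial (take 16/37 of D).

2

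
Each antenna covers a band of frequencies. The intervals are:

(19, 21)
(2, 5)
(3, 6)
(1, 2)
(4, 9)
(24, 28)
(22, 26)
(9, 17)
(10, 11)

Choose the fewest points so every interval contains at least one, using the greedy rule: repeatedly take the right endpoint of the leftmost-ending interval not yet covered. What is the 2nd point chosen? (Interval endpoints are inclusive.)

Process intervals by earliest right end; each time one isn't hit yet, stab at its right endpoint.
By right end: [1,2]  [2,5]  [3,6]  [4,9]  [10,11]  [9,17]  [19,21]  [22,26]  [24,28]
[1,2] uncovered → point at 2; [3,6] uncovered → point at 6; [10,11] uncovered → point at 11; [19,21] uncovered → point at 21; [22,26] uncovered → point at 26.
Points: 2, 6, 11, 21, 26 (5 total).

6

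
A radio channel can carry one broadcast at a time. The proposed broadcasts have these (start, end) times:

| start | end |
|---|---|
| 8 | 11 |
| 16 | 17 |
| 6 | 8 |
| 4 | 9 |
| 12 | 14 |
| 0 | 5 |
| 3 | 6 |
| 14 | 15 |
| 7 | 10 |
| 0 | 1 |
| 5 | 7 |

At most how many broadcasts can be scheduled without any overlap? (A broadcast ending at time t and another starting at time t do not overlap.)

Greedy by earliest finish: after sorting by end time, pick each interval compatible with the last pick.
By end time: (0,1), (0,5), (3,6), (5,7), (6,8), (4,9), (7,10), (8,11), (12,14), (14,15), (16,17).
Pick (0,1); next start ≥ 1 → (3,6); next start ≥ 6 → (6,8); next start ≥ 8 → (8,11); next start ≥ 11 → (12,14); next start ≥ 14 → (14,15); next start ≥ 15 → (16,17).
Selected 7 broadcasts.

7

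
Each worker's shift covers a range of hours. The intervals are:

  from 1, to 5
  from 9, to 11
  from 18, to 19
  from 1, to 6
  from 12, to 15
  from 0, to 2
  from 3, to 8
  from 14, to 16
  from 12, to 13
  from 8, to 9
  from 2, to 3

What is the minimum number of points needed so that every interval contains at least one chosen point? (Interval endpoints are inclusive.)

6

By right end: [0,2]  [2,3]  [1,5]  [1,6]  [3,8]  [8,9]  [9,11]  [12,13]  [12,15]  [14,16]  [18,19]
[0,2] uncovered → point at 2; [3,8] uncovered → point at 8; [9,11] uncovered → point at 11; [12,13] uncovered → point at 13; [14,16] uncovered → point at 16; [18,19] uncovered → point at 19.
Points: 2, 8, 11, 13, 16, 19 (6 total).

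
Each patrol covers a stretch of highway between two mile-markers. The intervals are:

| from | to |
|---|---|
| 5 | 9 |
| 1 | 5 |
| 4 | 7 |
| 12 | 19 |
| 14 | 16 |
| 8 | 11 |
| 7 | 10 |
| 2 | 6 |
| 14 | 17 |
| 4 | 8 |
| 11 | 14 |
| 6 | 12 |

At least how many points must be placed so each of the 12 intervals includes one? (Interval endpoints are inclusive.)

3

Process intervals by earliest right end; each time one isn't hit yet, stab at its right endpoint.
Sorted: [1,5] [2,6] [4,7] [4,8] [5,9] [7,10] [8,11] [6,12] [11,14] [14,16] [14,17] [12,19]
{[1,5],[2,6],[4,7],[4,8],[5,9]} hit by 5; {[7,10],[8,11],[6,12]} hit by 10; {[11,14],[14,16],[14,17],[12,19]} hit by 14.
Points: 5, 10, 14 (3 total).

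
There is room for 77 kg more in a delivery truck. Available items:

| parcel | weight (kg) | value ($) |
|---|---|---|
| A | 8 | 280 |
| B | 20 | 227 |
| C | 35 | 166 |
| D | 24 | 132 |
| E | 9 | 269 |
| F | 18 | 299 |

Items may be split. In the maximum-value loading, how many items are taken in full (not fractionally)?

Sort by value per unit weight and fill in that order.
Ratios (sorted): A 35.00, E 29.89, F 16.61, B 11.35, D 5.50, C 4.74
take A (8 @ 280); take E (9 @ 269); take F (18 @ 299); take B (20 @ 227); take 22/24 of D → 121.00. Capacity used 77/77.
4 item(s) taken whole; one partial (take 22/24 of D).

4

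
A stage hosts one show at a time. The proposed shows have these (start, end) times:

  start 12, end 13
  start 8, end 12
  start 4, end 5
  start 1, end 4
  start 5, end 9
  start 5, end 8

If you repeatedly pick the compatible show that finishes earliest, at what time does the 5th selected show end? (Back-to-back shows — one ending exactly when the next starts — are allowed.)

13

Sort by end time and greedily take each interval whose start is ≥ the last chosen end.
Sorted by end: (1,4)  (4,5)  (5,8)  (5,9)  (8,12)  (12,13)
take (1,4); take (4,5); take (5,8); take (8,12); take (12,13).
Selected: (1,4) (4,5) (5,8) (8,12) (12,13)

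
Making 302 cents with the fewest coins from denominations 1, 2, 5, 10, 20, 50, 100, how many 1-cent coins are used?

Greedy: take as many of the largest coin as possible, then repeat with the remainder.
302 − 3×100→2 − 1×2→0
Count of 1: 0

0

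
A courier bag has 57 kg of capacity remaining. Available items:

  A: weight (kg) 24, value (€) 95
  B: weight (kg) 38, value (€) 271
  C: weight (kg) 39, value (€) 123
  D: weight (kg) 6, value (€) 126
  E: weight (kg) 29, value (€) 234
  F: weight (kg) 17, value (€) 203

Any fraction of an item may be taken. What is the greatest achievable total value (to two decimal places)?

598.66

Order: D (126/6=21.00) > F (203/17=11.94) > E (234/29=8.07) > B (271/38=7.13) > A (95/24=3.96) > C (123/39=3.15)
Fill: take D (6 @ 126) → take F (17 @ 203) → take E (29 @ 234) → take 5/38 of B → 35.66; 57/57 used.
Total value = 598.66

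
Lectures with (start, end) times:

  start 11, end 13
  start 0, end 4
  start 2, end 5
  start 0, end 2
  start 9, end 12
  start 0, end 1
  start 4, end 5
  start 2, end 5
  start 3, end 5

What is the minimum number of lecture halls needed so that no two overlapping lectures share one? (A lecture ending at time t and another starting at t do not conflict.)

The answer is the maximum number of intervals overlapping at any instant.
starts: [0, 0, 0, 2, 2, 3, 4, 9, 11]
ends:   [1, 2, 4, 5, 5, 5, 5, 12, 13]
s0→1 s0→2 s0→3 e1→2 e2→1 s2→2 s2→3 s3→4  — peak 4.

4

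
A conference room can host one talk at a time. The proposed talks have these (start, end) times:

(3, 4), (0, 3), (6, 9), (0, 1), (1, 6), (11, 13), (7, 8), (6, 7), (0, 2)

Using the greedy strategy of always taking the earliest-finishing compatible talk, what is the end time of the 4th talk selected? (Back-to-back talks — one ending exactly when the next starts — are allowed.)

Sort by end time and greedily take each interval whose start is ≥ the last chosen end.
By end time: (0,1), (0,2), (0,3), (3,4), (1,6), (6,7), (7,8), (6,9), (11,13).
Pick (0,1); next start ≥ 1 → (3,4); next start ≥ 4 → (6,7); next start ≥ 7 → (7,8); next start ≥ 8 → (11,13).
Selected: (0,1) (3,4) (6,7) (7,8) (11,13)

8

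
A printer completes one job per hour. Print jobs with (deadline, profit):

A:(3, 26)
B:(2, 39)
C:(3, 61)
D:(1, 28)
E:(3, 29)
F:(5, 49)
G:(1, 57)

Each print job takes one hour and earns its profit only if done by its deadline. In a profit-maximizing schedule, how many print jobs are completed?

4

Sort by profit descending; place each in the latest free slot ≤ its deadline.
By profit: C(d3,61), G(d1,57), F(d5,49), B(d2,39), E(d3,29), D(d1,28), A(d3,26)
C→slot 3; G→slot 1; F→slot 5; B→slot 2; E skipped; D skipped; A skipped.
4 of 7 scheduled.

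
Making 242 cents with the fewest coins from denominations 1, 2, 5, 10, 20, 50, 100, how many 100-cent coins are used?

2

242 − 2×100→42 − 2×20→2 − 1×2→0
Count of 100: 2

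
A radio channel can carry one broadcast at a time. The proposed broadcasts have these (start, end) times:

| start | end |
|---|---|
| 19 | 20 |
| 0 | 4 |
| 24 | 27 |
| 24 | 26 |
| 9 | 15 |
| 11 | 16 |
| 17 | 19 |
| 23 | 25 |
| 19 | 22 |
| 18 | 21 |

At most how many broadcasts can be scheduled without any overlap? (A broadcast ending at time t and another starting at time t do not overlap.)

5

Sort by end time and greedily take each interval whose start is ≥ the last chosen end.
Sorted by end: (0,4)  (9,15)  (11,16)  (17,19)  (19,20)  (18,21)  (19,22)  (23,25)  (24,26)  (24,27)
take (0,4); take (9,15); take (17,19); take (19,20); skip (19,22); take (23,25); skip (24,27).
Selected 5 broadcasts.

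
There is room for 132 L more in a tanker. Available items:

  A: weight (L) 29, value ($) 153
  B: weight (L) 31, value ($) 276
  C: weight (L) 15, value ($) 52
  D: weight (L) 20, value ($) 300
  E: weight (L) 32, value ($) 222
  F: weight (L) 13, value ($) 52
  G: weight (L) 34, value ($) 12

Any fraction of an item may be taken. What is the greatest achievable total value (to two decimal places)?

1027.27

Ratios (sorted): D 15.00, B 8.90, E 6.94, A 5.28, F 4.00, C 3.47, G 0.35
take D (20 @ 300); take B (31 @ 276); take E (32 @ 222); take A (29 @ 153); take F (13 @ 52); take 7/15 of C → 24.27. Capacity used 132/132.
Total value = 1027.27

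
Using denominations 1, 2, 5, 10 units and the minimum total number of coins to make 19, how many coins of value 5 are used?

1

Use the largest denomination that fits, subtract, and repeat.
19 = 1×10 + 1×5 + 2×2
Count of 5: 1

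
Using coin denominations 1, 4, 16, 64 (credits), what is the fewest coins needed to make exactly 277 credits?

Use the largest denomination that fits, subtract, and repeat.
277 = 4×64 + 1×16 + 1×4 + 1×1
Total coins = 4 + 1 + 1 + 1 = 7

7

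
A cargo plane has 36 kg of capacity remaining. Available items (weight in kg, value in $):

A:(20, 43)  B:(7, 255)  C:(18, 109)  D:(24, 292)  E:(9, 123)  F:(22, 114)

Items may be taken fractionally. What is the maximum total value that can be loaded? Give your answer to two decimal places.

Order: B (255/7=36.43) > E (123/9=13.67) > D (292/24=12.17) > C (109/18=6.06) > F (114/22=5.18) > A (43/20=2.15)
Fill: take B (7 @ 255) → take E (9 @ 123) → take 20/24 of D → 243.33; 36/36 used.
Total value = 621.33

621.33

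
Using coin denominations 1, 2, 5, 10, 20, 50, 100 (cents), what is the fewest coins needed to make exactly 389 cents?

389 = 3×100 + 1×50 + 1×20 + 1×10 + 1×5 + 2×2
Total coins = 3 + 1 + 1 + 1 + 1 + 2 = 9

9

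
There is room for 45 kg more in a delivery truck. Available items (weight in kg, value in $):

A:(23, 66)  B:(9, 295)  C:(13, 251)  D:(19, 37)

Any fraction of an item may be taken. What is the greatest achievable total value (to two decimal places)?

612.00

Order: B (295/9=32.78) > C (251/13=19.31) > A (66/23=2.87) > D (37/19=1.95)
Fill: take B (9 @ 295) → take C (13 @ 251) → take A (23 @ 66); 45/45 used.
Total value = 612.00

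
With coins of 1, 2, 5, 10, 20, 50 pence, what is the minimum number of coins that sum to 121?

Greedy: take as many of the largest coin as possible, then repeat with the remainder.
121 − 2×50→21 − 1×20→1 − 1×1→0
Total coins = 2 + 1 + 1 = 4

4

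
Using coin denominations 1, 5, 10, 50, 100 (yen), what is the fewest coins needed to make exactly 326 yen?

Greedy: take as many of the largest coin as possible, then repeat with the remainder.
326 − 3×100→26 − 2×10→6 − 1×5→1 − 1×1→0
Total coins = 3 + 2 + 1 + 1 = 7

7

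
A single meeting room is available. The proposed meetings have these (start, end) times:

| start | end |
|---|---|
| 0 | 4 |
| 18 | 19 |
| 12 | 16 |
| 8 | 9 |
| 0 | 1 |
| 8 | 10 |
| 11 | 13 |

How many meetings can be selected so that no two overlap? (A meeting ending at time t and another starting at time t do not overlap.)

Sorted by end: (0,1)  (0,4)  (8,9)  (8,10)  (11,13)  (12,16)  (18,19)
take (0,1); take (8,9); skip (8,10); take (11,13); take (18,19).
Selected 4 meetings.

4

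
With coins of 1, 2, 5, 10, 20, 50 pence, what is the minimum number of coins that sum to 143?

6

Use the largest denomination that fits, subtract, and repeat.
143 = 2×50 + 2×20 + 1×2 + 1×1
Total coins = 2 + 2 + 1 + 1 = 6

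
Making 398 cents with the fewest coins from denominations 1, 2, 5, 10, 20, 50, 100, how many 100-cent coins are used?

3

398 = 3×100 + 1×50 + 2×20 + 1×5 + 1×2 + 1×1
Count of 100: 3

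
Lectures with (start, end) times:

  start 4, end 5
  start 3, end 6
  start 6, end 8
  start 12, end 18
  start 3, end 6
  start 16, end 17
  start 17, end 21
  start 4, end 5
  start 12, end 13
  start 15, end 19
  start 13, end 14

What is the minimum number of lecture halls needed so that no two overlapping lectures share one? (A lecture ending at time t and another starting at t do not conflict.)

starts: [3, 3, 4, 4, 6, 12, 12, 13, 15, 16, 17]
ends:   [5, 5, 6, 6, 8, 13, 14, 17, 18, 19, 21]
s3→1 s3→2 s4→3 s4→4  — peak 4.

4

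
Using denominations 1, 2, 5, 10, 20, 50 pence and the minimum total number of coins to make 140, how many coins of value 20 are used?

2

140 = 2×50 + 2×20
Count of 20: 2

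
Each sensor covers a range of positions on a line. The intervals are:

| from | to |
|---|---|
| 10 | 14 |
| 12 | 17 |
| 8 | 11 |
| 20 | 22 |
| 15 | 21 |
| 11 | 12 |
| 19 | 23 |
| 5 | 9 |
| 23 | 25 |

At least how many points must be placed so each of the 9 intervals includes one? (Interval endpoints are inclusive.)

By right end: [5,9]  [8,11]  [11,12]  [10,14]  [12,17]  [15,21]  [20,22]  [19,23]  [23,25]
[5,9] uncovered → point at 9; [11,12] uncovered → point at 12; [15,21] uncovered → point at 21; [23,25] uncovered → point at 25.
Points: 9, 12, 21, 25 (4 total).

4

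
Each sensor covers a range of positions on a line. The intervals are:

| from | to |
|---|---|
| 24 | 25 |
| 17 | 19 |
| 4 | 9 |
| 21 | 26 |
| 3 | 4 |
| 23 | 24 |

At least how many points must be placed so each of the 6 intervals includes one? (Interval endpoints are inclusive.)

Process intervals by earliest right end; each time one isn't hit yet, stab at its right endpoint.
Sorted: [3,4] [4,9] [17,19] [23,24] [24,25] [21,26]
{[3,4],[4,9]} hit by 4; {[17,19]} hit by 19; {[23,24],[24,25],[21,26]} hit by 24.
Points: 4, 19, 24 (3 total).

3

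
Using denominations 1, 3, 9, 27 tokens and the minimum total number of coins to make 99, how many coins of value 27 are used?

Greedy: take as many of the largest coin as possible, then repeat with the remainder.
99 = 3×27 + 2×9
Count of 27: 3

3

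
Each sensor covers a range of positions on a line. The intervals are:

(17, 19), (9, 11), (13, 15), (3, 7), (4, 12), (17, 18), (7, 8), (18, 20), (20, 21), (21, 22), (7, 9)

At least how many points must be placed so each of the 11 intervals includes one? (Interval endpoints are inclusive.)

5

Process intervals by earliest right end; each time one isn't hit yet, stab at its right endpoint.
By right end: [3,7]  [7,8]  [7,9]  [9,11]  [4,12]  [13,15]  [17,18]  [17,19]  [18,20]  [20,21]  [21,22]
[3,7] uncovered → point at 7; [9,11] uncovered → point at 11; [13,15] uncovered → point at 15; [17,18] uncovered → point at 18; [20,21] uncovered → point at 21.
Points: 7, 11, 15, 18, 21 (5 total).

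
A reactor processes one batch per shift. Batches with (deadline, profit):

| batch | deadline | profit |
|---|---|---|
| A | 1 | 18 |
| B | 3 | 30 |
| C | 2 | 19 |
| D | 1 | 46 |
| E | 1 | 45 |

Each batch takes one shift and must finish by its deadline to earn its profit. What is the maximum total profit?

Sort by profit descending; place each in the latest free slot ≤ its deadline.
Profit order: D=46 E=45 B=30 C=19 A=18
Assign: D→slot 1, E skipped, B→slot 3, C→slot 2, A skipped.
Slots: [1:D] [2:C] [3:B]
Profit = 46 + 19 + 30 = 95

95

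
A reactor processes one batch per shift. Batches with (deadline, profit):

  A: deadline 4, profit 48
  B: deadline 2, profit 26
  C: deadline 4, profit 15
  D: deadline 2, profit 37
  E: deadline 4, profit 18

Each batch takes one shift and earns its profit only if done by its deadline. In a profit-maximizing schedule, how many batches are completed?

4

Profit order: A=48 D=37 B=26 E=18 C=15
Assign: A→slot 4, D→slot 2, B→slot 1, E→slot 3, C skipped.
Slots: [1:B] [2:D] [3:E] [4:A]
4 of 5 scheduled.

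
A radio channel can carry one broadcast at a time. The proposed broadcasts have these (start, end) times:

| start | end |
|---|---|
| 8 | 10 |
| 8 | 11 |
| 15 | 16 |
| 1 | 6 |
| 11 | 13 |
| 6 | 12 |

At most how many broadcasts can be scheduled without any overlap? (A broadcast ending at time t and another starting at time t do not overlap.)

Greedy by earliest finish: after sorting by end time, pick each interval compatible with the last pick.
Sorted by end: (1,6)  (8,10)  (8,11)  (6,12)  (11,13)  (15,16)
take (1,6); take (8,10); take (11,13); take (15,16).
Selected 4 broadcasts.

4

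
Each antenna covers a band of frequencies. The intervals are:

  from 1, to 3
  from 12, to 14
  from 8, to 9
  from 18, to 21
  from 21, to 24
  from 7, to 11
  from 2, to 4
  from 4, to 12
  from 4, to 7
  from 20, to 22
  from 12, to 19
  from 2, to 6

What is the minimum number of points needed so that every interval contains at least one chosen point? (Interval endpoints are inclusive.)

By right end: [1,3]  [2,4]  [2,6]  [4,7]  [8,9]  [7,11]  [4,12]  [12,14]  [12,19]  [18,21]  [20,22]  [21,24]
[1,3] uncovered → point at 3; [4,7] uncovered → point at 7; [8,9] uncovered → point at 9; [12,14] uncovered → point at 14; [18,21] uncovered → point at 21.
Points: 3, 7, 9, 14, 21 (5 total).

5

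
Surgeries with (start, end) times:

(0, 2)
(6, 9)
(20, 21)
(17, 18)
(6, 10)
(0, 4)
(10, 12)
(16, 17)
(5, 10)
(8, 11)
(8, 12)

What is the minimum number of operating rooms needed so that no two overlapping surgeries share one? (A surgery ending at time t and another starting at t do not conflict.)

5

Count concurrent intervals with a sweep; the peak is the room count.
Events (time:±→running): 0:+→1 0:+→2 2:-→1 4:-→0 5:+→1 6:+→2 6:+→3 8:+→4 8:+→5 … peak 5.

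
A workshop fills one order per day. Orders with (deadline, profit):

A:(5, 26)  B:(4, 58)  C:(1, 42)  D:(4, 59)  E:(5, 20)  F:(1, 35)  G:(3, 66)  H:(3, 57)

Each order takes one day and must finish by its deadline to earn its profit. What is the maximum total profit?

266

By profit: G(d3,66), D(d4,59), B(d4,58), H(d3,57), C(d1,42), F(d1,35), A(d5,26), E(d5,20)
G→slot 3; D→slot 4; B→slot 2; H→slot 1; C skipped; F skipped; A→slot 5; E skipped.
Profit = 57 + 58 + 66 + 59 + 26 = 266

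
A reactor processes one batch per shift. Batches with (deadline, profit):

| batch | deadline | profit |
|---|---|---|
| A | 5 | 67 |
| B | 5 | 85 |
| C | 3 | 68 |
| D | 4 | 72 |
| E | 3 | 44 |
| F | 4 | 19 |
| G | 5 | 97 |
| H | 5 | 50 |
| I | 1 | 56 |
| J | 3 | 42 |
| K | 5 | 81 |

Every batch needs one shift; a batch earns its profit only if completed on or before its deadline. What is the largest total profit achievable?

By profit: G(d5,97), B(d5,85), K(d5,81), D(d4,72), C(d3,68), A(d5,67), I(d1,56), H(d5,50), E(d3,44), J(d3,42), F(d4,19)
G→slot 5; B→slot 4; K→slot 3; D→slot 2; C→slot 1; A skipped; I skipped; H skipped; E skipped; J skipped; F skipped.
Profit = 68 + 72 + 81 + 85 + 97 = 403

403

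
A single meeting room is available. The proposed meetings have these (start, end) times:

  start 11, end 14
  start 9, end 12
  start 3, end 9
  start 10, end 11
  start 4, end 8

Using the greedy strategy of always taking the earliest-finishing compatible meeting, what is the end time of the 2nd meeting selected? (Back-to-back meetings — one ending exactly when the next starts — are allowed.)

By end time: (4,8), (3,9), (10,11), (9,12), (11,14).
Pick (4,8); next start ≥ 8 → (10,11); next start ≥ 11 → (11,14).
Selected: (4,8) (10,11) (11,14)

11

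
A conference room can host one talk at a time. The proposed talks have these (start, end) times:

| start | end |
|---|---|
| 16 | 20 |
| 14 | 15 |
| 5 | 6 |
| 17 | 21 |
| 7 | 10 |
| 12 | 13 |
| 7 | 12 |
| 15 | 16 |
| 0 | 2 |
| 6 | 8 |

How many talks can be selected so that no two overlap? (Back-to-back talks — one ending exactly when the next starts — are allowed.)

Greedy by earliest finish: after sorting by end time, pick each interval compatible with the last pick.
By end time: (0,2), (5,6), (6,8), (7,10), (7,12), (12,13), (14,15), (15,16), (16,20), (17,21).
Pick (0,2); next start ≥ 2 → (5,6); next start ≥ 6 → (6,8); next start ≥ 8 → (12,13); next start ≥ 13 → (14,15); next start ≥ 15 → (15,16); next start ≥ 16 → (16,20).
Selected 7 talks.

7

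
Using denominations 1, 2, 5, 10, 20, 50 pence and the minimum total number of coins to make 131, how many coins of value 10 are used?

Use the largest denomination that fits, subtract, and repeat.
131 = 2×50 + 1×20 + 1×10 + 1×1
Count of 10: 1

1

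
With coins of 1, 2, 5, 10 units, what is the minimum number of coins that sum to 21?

Greedy: take as many of the largest coin as possible, then repeat with the remainder.
21 = 2×10 + 1×1
Total coins = 2 + 1 = 3

3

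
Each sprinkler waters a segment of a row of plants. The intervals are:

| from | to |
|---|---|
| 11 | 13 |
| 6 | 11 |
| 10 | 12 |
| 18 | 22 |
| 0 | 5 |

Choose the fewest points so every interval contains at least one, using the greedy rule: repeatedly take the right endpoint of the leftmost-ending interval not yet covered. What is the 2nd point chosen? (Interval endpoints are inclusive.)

11

Process intervals by earliest right end; each time one isn't hit yet, stab at its right endpoint.
Sorted: [0,5] [6,11] [10,12] [11,13] [18,22]
{[0,5]} hit by 5; {[6,11],[10,12],[11,13]} hit by 11; {[18,22]} hit by 22.
Points: 5, 11, 22 (3 total).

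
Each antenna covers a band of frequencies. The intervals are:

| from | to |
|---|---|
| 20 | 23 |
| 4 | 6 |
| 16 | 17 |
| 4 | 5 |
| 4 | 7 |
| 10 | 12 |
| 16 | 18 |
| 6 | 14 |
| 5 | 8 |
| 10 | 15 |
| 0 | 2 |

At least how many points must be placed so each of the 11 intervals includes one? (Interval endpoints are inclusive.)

Process intervals by earliest right end; each time one isn't hit yet, stab at its right endpoint.
By right end: [0,2]  [4,5]  [4,6]  [4,7]  [5,8]  [10,12]  [6,14]  [10,15]  [16,17]  [16,18]  [20,23]
[0,2] uncovered → point at 2; [4,5] uncovered → point at 5; [10,12] uncovered → point at 12; [16,17] uncovered → point at 17; [20,23] uncovered → point at 23.
Points: 2, 5, 12, 17, 23 (5 total).

5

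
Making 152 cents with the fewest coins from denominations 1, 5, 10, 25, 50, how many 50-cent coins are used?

3

Use the largest denomination that fits, subtract, and repeat.
152 − 3×50→2 − 2×1→0
Count of 50: 3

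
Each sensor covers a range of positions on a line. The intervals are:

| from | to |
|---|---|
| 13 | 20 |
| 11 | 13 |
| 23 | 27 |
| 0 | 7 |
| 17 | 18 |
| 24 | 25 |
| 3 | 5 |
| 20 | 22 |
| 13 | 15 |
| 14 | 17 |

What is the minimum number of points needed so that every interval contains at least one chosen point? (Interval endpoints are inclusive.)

Sorted: [3,5] [0,7] [11,13] [13,15] [14,17] [17,18] [13,20] [20,22] [24,25] [23,27]
{[3,5],[0,7]} hit by 5; {[11,13],[13,15]} hit by 13; {[14,17],[17,18],[13,20]} hit by 17; {[20,22]} hit by 22; {[24,25],[23,27]} hit by 25.
Points: 5, 13, 17, 22, 25 (5 total).

5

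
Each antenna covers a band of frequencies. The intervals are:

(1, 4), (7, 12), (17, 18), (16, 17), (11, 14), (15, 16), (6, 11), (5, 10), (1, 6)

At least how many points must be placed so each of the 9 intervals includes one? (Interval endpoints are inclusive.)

Sort by right endpoint; whenever an interval is uncovered, place a point at its right end.
Sorted: [1,4] [1,6] [5,10] [6,11] [7,12] [11,14] [15,16] [16,17] [17,18]
{[1,4],[1,6]} hit by 4; {[5,10],[6,11],[7,12]} hit by 10; {[11,14]} hit by 14; {[15,16],[16,17]} hit by 16; {[17,18]} hit by 18.
Points: 4, 10, 14, 16, 18 (5 total).

5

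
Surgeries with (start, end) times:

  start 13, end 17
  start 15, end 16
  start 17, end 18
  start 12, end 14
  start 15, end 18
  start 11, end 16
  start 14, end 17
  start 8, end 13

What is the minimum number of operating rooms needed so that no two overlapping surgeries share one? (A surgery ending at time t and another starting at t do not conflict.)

5

Events (time:±→running): 8:+→1 11:+→2 12:+→3 13:-→2 13:+→3 14:-→2 14:+→3 15:+→4 15:+→5 … peak 5.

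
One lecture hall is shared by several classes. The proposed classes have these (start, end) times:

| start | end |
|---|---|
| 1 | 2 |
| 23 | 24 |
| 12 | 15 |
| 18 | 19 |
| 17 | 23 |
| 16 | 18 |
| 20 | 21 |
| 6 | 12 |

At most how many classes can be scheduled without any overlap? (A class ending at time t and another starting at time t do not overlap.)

Order by finish time; keep every interval that doesn't clash with the previous kept one.
By end time: (1,2), (6,12), (12,15), (16,18), (18,19), (20,21), (17,23), (23,24).
Pick (1,2); next start ≥ 2 → (6,12); next start ≥ 12 → (12,15); next start ≥ 15 → (16,18); next start ≥ 18 → (18,19); next start ≥ 19 → (20,21); next start ≥ 21 → (23,24).
Selected 7 classes.

7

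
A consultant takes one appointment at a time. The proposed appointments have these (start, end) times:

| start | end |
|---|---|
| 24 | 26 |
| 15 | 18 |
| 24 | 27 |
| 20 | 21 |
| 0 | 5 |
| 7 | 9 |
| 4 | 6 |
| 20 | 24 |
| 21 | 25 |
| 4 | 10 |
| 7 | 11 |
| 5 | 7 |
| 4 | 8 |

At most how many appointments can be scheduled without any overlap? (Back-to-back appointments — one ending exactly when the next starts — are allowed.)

6

Order by finish time; keep every interval that doesn't clash with the previous kept one.
Sorted by end: (0,5)  (4,6)  (5,7)  (4,8)  (7,9)  (4,10)  (7,11)  (15,18)  (20,21)  (20,24)  (21,25)  (24,26)  (24,27)
take (0,5); skip (4,6); take (5,7); take (7,9); skip (4,10); take (15,18); take (20,21); take (21,25).
Selected 6 appointments.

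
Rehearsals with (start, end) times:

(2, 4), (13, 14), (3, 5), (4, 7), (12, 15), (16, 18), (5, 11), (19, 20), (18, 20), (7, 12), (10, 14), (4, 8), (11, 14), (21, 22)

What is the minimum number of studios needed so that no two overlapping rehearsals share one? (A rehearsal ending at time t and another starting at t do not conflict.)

The answer is the maximum number of intervals overlapping at any instant.
starts: [2, 3, 4, 4, 5, 7, 10, 11, 12, 13, 16, 18, 19, 21]
ends:   [4, 5, 7, 8, 11, 12, 14, 14, 14, 15, 18, 20, 20, 22]
s2→1 s3→2 e4→1 s4→2 s4→3 e5→2 s5→3 e7→2 s7→3 e8→2 s10→3 e11→2 s11→3 e12→2 s12→3 s13→4  — peak 4.

4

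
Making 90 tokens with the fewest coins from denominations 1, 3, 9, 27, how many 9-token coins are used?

1

Greedy: take as many of the largest coin as possible, then repeat with the remainder.
90 = 3×27 + 1×9
Count of 9: 1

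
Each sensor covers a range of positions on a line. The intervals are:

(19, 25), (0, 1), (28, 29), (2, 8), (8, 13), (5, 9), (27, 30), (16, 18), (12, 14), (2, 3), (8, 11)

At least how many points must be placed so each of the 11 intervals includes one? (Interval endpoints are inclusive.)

Sort by right endpoint; whenever an interval is uncovered, place a point at its right end.
Sorted: [0,1] [2,3] [2,8] [5,9] [8,11] [8,13] [12,14] [16,18] [19,25] [28,29] [27,30]
{[0,1]} hit by 1; {[2,3],[2,8]} hit by 3; {[5,9],[8,11],[8,13]} hit by 9; {[12,14]} hit by 14; {[16,18]} hit by 18; {[19,25]} hit by 25; {[28,29],[27,30]} hit by 29.
Points: 1, 3, 9, 14, 18, 25, 29 (7 total).

7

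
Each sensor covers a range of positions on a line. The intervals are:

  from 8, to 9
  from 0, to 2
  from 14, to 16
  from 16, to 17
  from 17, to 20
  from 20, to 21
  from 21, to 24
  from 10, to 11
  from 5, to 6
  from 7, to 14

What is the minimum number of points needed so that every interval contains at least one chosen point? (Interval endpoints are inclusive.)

7

By right end: [0,2]  [5,6]  [8,9]  [10,11]  [7,14]  [14,16]  [16,17]  [17,20]  [20,21]  [21,24]
[0,2] uncovered → point at 2; [5,6] uncovered → point at 6; [8,9] uncovered → point at 9; [10,11] uncovered → point at 11; [14,16] uncovered → point at 16; [17,20] uncovered → point at 20; [21,24] uncovered → point at 24.
Points: 2, 6, 9, 11, 16, 20, 24 (7 total).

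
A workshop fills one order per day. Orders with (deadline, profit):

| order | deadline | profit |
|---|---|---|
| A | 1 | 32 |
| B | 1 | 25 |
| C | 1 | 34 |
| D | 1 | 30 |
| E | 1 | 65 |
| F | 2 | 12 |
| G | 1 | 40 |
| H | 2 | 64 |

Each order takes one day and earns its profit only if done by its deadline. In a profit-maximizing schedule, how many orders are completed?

2

Profit order: E=65 H=64 G=40 C=34 A=32 D=30 B=25 F=12
Assign: E→slot 1, H→slot 2, G skipped, C skipped, A skipped, D skipped, B skipped, F skipped.
Slots: [1:E] [2:H]
2 of 8 scheduled.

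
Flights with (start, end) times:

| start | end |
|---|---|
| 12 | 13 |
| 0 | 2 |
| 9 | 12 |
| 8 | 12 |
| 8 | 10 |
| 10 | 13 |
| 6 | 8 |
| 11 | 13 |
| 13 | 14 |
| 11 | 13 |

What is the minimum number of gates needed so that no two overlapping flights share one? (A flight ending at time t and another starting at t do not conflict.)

5

starts: [0, 6, 8, 8, 9, 10, 11, 11, 12, 13]
ends:   [2, 8, 10, 12, 12, 13, 13, 13, 13, 14]
s0→1 e2→0 s6→1 e8→0 s8→1 s8→2 s9→3 e10→2 s10→3 s11→4 s11→5  — peak 5.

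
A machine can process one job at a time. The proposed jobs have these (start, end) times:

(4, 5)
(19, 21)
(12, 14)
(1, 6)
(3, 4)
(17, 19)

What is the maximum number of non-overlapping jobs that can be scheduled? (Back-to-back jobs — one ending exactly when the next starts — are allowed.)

Greedy by earliest finish: after sorting by end time, pick each interval compatible with the last pick.
By end time: (3,4), (4,5), (1,6), (12,14), (17,19), (19,21).
Pick (3,4); next start ≥ 4 → (4,5); next start ≥ 5 → (12,14); next start ≥ 14 → (17,19); next start ≥ 19 → (19,21).
Selected 5 jobs.

5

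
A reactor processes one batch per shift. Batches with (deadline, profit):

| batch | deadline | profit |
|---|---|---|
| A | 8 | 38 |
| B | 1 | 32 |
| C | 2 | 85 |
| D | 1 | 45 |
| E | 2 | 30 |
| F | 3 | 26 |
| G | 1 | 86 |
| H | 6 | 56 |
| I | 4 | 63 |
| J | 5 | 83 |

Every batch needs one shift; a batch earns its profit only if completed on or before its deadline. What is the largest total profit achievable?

437

Sort by profit descending; place each in the latest free slot ≤ its deadline.
Profit order: G=86 C=85 J=83 I=63 H=56 D=45 A=38 B=32 E=30 F=26
Assign: G→slot 1, C→slot 2, J→slot 5, I→slot 4, H→slot 6, D skipped, A→slot 8, B skipped, E skipped, F→slot 3.
Slots: [1:G] [2:C] [3:F] [4:I] [5:J] [6:H] [8:A]
Profit = 86 + 85 + 26 + 63 + 83 + 56 + 38 = 437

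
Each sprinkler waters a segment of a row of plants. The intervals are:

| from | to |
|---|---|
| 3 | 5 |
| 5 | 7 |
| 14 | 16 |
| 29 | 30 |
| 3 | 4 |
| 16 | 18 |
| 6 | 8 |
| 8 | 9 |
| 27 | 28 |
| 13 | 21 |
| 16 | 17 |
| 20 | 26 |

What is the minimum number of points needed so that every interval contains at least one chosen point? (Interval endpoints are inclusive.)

Process intervals by earliest right end; each time one isn't hit yet, stab at its right endpoint.
By right end: [3,4]  [3,5]  [5,7]  [6,8]  [8,9]  [14,16]  [16,17]  [16,18]  [13,21]  [20,26]  [27,28]  [29,30]
[3,4] uncovered → point at 4; [5,7] uncovered → point at 7; [8,9] uncovered → point at 9; [14,16] uncovered → point at 16; [20,26] uncovered → point at 26; [27,28] uncovered → point at 28; [29,30] uncovered → point at 30.
Points: 4, 7, 9, 16, 26, 28, 30 (7 total).

7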